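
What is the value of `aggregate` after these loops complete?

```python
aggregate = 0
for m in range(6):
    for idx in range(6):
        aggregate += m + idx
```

Sum of all m+idx for m,idx in 6x6
`aggregate` takes the values: 0 → 1 → 3 → 6 → 10 → 15 → 16 → 18 → 21 → 25 → 30 → 36 → 38 → 41 → 45 → 50 → 56 → 63 → 66 → 70 → 75 → 81 → 88 → 96 → 100 → 105 → 111 → 118 → 126 → 135 → 140 → 146 → 153 → 161 → 170 → 180

Answer: 180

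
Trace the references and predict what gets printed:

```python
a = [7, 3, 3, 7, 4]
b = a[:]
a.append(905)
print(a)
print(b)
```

Key concept: slice [:] creates copy.
Step by step:
`a = [7, 3, 3, 7, 4]` → a = [7, 3, 3, 7, 4]
`b = a[:]` → b = [7, 3, 3, 7, 4]
`a.append(905)` → a = [7, 3, 3, 7, 4, 905]
`print(a)` → prints [7, 3, 3, 7, 4, 905]
`print(b)` → prints [7, 3, 3, 7, 4]

Answer:
[7, 3, 3, 7, 4, 905]
[7, 3, 3, 7, 4]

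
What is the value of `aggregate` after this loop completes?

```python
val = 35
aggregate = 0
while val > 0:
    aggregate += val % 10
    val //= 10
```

Sum digits of 35
`aggregate` takes the values: 0 → 5 → 8

Answer: 8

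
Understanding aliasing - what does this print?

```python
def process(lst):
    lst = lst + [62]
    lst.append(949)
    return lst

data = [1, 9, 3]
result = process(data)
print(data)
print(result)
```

Key concept: rebinding parameter vs mutation.
Step by step:
`data = [1, 9, 3]` → data = [1, 9, 3]
`result = process(data)` → result = [1, 9, 3, 62, 949]
`print(data)` → prints [1, 9, 3]
`print(result)` → prints [1, 9, 3, 62, 949]

Answer:
[1, 9, 3]
[1, 9, 3, 62, 949]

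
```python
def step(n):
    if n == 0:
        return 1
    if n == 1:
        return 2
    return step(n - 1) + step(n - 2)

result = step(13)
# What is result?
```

Build up from base cases: step(0)=1, step(1)=2, step(2)=3, step(3)=5, step(4)=8, step(5)=13, step(6)=21, ..., step(13)=610

Answer: 610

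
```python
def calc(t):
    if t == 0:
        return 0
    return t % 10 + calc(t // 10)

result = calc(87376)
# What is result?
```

Sum of digits of 87376: 6 + 7 + 3 + 7 + 8 = 31

Answer: 31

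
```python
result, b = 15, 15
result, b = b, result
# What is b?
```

Trace:
`result, b = 15, 15` → result = 15; b = 15
`result, b = b, result` → result = 15; b = 15
So b = 15

Answer: 15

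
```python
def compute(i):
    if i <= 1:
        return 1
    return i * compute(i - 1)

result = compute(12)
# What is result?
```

compute(12) = 12 * 11 * 10 * 9 * 8 * 7 * 6 * 5 * 4 * 3 * 2 * 1 = 479001600

Answer: 479001600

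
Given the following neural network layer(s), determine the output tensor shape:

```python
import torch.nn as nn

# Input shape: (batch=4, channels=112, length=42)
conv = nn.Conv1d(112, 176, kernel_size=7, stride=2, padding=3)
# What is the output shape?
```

Input: (4, 112, 42) -> Output: (4, 176, 21)

Answer: (4, 176, 21)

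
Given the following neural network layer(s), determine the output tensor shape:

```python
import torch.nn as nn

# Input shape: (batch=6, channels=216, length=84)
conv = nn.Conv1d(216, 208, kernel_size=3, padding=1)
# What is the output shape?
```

Input: (6, 216, 84) -> Output: (6, 208, 84)

Answer: (6, 208, 84)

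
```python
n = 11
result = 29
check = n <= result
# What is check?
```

Trace:
`n = 11` → n = 11
`result = 29` → result = 29
`check = n <= result` → check = True
So check = True

Answer: True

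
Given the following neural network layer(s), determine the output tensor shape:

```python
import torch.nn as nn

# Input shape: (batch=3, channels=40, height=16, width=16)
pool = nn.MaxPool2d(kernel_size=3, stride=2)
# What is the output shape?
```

Input: (3, 40, 16, 16) -> Output: (3, 40, 7, 7)

Answer: (3, 40, 7, 7)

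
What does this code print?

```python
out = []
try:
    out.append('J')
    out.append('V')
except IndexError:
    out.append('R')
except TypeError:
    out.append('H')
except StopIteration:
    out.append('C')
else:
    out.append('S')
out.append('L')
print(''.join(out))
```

Execution trace: 'J' (try body) → 'V' (try body, no exception) → 'S' (else) → 'L' (after the try/except). Output: JVSL

Answer: JVSL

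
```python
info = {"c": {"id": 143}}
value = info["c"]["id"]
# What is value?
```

Trace:
`info = {"c": {"id": 143}}` → info = {'c': {'id': 143}}
`value = info["c"]["id"]` → value = 143
So value = 143

Answer: 143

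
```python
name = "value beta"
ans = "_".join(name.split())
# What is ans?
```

Trace:
`name = "value beta"` → name = 'value beta'
`ans = "_".join(name.split())` → ans = 'value_beta'
So ans = 'value_beta'

Answer: 'value_beta'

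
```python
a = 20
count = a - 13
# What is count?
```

Trace:
`a = 20` → a = 20
`count = a - 13` → count = 7
So count = 7

Answer: 7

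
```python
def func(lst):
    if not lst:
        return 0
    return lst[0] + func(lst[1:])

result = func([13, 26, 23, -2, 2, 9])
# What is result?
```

13 + 26 + 23 + (-2) + 2 + 9 + 0 = 71

Answer: 71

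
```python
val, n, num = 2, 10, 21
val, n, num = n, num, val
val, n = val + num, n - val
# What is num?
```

Trace:
`val, n, num = 2, 10, 21` → val = 2; n = 10; num = 21
`val, n, num = n, num, val` → val = 10; n = 21; num = 2
`val, n = val + num, n - val` → val = 12; n = 11
So num = 2

Answer: 2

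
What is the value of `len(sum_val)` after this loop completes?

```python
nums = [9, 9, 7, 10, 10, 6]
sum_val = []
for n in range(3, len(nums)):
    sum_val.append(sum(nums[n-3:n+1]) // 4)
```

Number of 4-element averages
`sum_val` takes the values: [] → [8] → [8, 9] → [8, 9, 8]
So `len(sum_val)` = 3

Answer: 3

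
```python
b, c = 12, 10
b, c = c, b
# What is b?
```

Trace:
`b, c = 12, 10` → b = 12; c = 10
`b, c = c, b` → b = 10; c = 12
So b = 10

Answer: 10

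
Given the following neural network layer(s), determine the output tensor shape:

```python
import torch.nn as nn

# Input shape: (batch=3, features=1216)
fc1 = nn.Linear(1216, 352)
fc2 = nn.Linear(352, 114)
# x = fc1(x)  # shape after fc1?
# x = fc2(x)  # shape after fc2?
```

Input: (3, 1216) -> after fc1: (3, 352) -> Output: (3, 114)

Answer: (3, 114)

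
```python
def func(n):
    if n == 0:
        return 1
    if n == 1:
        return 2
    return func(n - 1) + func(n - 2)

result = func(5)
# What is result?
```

Build up from base cases: func(0)=1, func(1)=2, func(2)=3, func(3)=5, func(4)=8, func(5)=13

Answer: 13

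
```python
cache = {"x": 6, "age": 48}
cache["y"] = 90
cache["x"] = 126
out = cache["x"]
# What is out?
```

Trace:
`cache = {"x": 6, "age": 48}` → cache = {'x': 6, 'age': 48}
`cache["y"] = 90` → cache = {'x': 6, 'age': 48, 'y': 90}
`cache["x"] = 126` → cache = {'x': 126, 'age': 48, 'y': 90}
`out = cache["x"]` → out = 126
So out = 126

Answer: 126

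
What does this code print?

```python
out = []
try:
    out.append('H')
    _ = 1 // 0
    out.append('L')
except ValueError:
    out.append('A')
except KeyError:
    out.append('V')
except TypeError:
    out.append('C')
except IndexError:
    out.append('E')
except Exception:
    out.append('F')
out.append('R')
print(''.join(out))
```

Execution trace: 'H' (try body) → 'F' (except Exception) → 'R' (after the try/except). Output: HFR

Answer: HFR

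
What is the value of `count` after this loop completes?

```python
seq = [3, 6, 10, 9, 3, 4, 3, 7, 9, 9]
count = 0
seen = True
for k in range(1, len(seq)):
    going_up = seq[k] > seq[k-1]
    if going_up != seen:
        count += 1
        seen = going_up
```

Count direction changes in [3, 6, 10, 9, 3, 4, 3, 7, 9, 9]
`count` takes the values: 0 → 1 → 2 → 3 → 4 → 5

Answer: 5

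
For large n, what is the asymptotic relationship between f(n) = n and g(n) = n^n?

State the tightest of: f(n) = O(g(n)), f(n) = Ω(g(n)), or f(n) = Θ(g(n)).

n vs n^n: f(n) = O(g(n)) but not Ω(g(n)) — n^n grows strictly faster than n.

Answer: f(n) = O(g(n)) but not Ω(g(n)) — n^n grows strictly faster than n.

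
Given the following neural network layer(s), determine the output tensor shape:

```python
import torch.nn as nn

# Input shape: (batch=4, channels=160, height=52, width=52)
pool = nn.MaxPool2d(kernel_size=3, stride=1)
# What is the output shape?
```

Input: (4, 160, 52, 52) -> Output: (4, 160, 50, 50)

Answer: (4, 160, 50, 50)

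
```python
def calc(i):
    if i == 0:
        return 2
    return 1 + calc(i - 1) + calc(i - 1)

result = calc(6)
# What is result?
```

calc(i) = 1 + 2·calc(i-1), calc(0)=2. Closed form: (2+1)·2^6 - 1 = 191.

Answer: 191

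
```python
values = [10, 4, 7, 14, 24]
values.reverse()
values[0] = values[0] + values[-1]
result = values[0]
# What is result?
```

Trace:
`values = [10, 4, 7, 14, 24]` → values = [10, 4, 7, 14, 24]
`values.reverse()` → values = [24, 14, 7, 4, 10]
`values[0] = values[0] + values[-1]` → values = [34, 14, 7, 4, 10]
`result = values[0]` → result = 34
So result = 34

Answer: 34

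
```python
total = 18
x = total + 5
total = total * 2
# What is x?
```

Trace:
`total = 18` → total = 18
`x = total + 5` → x = 23
`total = total * 2` → total = 36
So x = 23

Answer: 23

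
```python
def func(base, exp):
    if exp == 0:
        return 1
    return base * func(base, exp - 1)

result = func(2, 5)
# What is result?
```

func(2, 5) = 2 * 2 * 2 * 2 * 2 = 32

Answer: 32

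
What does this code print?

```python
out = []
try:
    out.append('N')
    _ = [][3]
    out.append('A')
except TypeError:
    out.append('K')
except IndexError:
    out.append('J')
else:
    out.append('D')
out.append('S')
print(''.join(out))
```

Execution trace: 'N' (try body) → 'J' (except IndexError) → 'S' (after the try/except). Output: NJS

Answer: NJS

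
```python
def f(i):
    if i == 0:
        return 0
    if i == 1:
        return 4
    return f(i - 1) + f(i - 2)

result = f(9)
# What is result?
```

Build up from base cases: f(0)=0, f(1)=4, f(2)=4, f(3)=8, f(4)=12, f(5)=20, f(6)=32, ..., f(9)=136

Answer: 136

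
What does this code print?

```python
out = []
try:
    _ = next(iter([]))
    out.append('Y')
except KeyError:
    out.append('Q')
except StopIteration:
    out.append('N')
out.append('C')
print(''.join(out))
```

Execution trace: 'N' (except StopIteration) → 'C' (after the try/except). Output: NC

Answer: NC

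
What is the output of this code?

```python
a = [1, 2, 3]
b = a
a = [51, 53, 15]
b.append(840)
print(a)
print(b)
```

Key concept: rebinding vs mutation: a is rebound to a new list, b still points at the original.
Step by step:
`a = [1, 2, 3]` → a = [1, 2, 3]
`b = a` → b = [1, 2, 3] (same object as a)
`a = [51, 53, 15]` → a = [51, 53, 15]
`b.append(840)` → b = [1, 2, 3, 840]
`print(a)` → prints [51, 53, 15]
`print(b)` → prints [1, 2, 3, 840]

Answer:
[51, 53, 15]
[1, 2, 3, 840]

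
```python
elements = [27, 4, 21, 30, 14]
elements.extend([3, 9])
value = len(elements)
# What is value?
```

Trace:
`elements = [27, 4, 21, 30, 14]` → elements = [27, 4, 21, 30, 14]
`elements.extend([3, 9])` → elements = [27, 4, 21, 30, 14, 3, 9]
`value = len(elements)` → value = 7
So value = 7

Answer: 7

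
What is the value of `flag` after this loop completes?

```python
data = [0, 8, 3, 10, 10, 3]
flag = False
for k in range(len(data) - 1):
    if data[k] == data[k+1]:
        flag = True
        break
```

Check consecutive duplicates in [0, 8, 3, 10, 10, 3]
`flag` takes the values: False → True

Answer: True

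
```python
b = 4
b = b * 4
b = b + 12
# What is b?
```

Trace:
`b = 4` → b = 4
`b = b * 4` → b = 16
`b = b + 12` → b = 28
So b = 28

Answer: 28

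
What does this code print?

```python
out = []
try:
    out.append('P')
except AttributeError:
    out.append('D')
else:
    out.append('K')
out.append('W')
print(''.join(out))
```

Execution trace: 'P' (try body, no exception) → 'K' (else) → 'W' (after the try/except). Output: PKW

Answer: PKW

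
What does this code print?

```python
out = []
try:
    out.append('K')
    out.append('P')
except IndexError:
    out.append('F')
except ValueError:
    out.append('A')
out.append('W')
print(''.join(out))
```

Execution trace: 'K' (try body) → 'P' (try body, no exception) → 'W' (after the try/except). Output: KPW

Answer: KPW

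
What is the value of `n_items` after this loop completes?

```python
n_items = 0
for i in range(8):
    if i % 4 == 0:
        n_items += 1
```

Count numbers divisible by 4 in range(8)
`n_items` takes the values: 0 → 1 → 2

Answer: 2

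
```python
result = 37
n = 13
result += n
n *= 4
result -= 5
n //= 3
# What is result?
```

Trace:
`result = 37` → result = 37
`n = 13` → n = 13
`result += n` → result = 50
`n *= 4` → n = 52
`result -= 5` → result = 45
`n //= 3` → n = 17
So result = 45

Answer: 45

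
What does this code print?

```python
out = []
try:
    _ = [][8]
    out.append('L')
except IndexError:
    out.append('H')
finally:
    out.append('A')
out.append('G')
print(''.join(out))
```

Execution trace: 'H' (except IndexError) → 'A' (finally) → 'G' (after the try/except). Output: HAG

Answer: HAG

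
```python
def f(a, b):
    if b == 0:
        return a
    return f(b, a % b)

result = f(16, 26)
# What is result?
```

f(16, 26) -> f(26, 16) -> f(16, 10) -> f(10, 6) -> f(6, 4) -> f(4, 2) -> f(2, 0) -> 2

Answer: 2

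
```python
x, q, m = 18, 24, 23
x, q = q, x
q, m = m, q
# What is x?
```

Trace:
`x, q, m = 18, 24, 23` → x = 18; q = 24; m = 23
`x, q = q, x` → x = 24; q = 18
`q, m = m, q` → q = 23; m = 18
So x = 24

Answer: 24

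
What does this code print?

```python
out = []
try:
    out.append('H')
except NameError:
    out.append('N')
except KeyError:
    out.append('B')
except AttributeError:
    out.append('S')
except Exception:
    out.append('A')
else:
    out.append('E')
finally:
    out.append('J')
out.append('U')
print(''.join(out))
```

Execution trace: 'H' (try body, no exception) → 'E' (else) → 'J' (finally) → 'U' (after the try/except). Output: HEJU

Answer: HEJU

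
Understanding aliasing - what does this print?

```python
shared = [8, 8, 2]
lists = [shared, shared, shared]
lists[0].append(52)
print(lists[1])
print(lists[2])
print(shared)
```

Key concept: list of same reference.
Step by step:
`shared = [8, 8, 2]` → shared = [8, 8, 2]
`lists = [shared, shared, shared]` → lists = [[8, 8, 2], [8, 8, 2], [8, 8, 2]]
`lists[0].append(52)` → shared = [8, 8, 2, 52]; lists = [[8, 8, 2, 52], [8, 8, 2, 52], [8, 8, 2, 52]]
`print(lists[1])` → prints [8, 8, 2, 52]
`print(lists[2])` → prints [8, 8, 2, 52]
`print(shared)` → prints [8, 8, 2, 52]

Answer:
[8, 8, 2, 52]
[8, 8, 2, 52]
[8, 8, 2, 52]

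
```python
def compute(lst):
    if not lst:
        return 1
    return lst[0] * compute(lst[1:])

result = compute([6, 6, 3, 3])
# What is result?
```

Product over [6, 6, 3, 3] = 6 * 6 * 3 * 3 = 324

Answer: 324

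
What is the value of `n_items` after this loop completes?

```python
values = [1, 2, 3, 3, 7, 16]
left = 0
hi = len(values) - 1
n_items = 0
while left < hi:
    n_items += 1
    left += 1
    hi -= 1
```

Iterations until pointers meet (list length 6)
`n_items` takes the values: 0 → 1 → 2 → 3

Answer: 3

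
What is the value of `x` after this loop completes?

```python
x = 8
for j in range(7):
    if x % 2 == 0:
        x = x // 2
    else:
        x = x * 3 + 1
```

Collatz-style transformation from 8
`x` takes the values: 8 → 4 → 2 → 1 → 4 → 2 → 1 → 4

Answer: 4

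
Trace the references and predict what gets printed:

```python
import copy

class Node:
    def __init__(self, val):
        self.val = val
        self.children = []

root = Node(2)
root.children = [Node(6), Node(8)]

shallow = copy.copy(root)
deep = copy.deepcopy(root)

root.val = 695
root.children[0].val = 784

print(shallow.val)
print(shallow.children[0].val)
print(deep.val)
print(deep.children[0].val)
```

Key concept: deep copy with custom objects.
Step by step:
`root = Node(2)` → root = Node(val=2, children=[])
`root.children = [Node(6), Node(8)]` → root = Node(val=2, children=[Node(val=6, children=[]), Node(val=8, children=[])])
`shallow = copy.copy(root)` → shallow = Node(val=2, children=[Node(val=6, children=[]), Node(val=8, children=[])])
`deep = copy.deepcopy(root)` → deep = Node(val=2, children=[Node(val=6, children=[]), Node(val=8, children=[])])
`root.val = 695` → root = Node(val=695, children=[Node(val=6, children=[]), Node(val=8, children=[])])
`root.children[0].val = 784` → root = Node(val=695, children=[Node(val=784, children=[]), Node(val=8, children=[])]); shallow = Node(val=2, children=[Node(val=784, children=[]), Node(val=8, children=[])])
`print(shallow.val)` → prints 2
`print(shallow.children[0].val)` → prints 784
`print(deep.val)` → prints 2
`print(deep.children[0].val)` → prints 6

Answer:
2
784
2
6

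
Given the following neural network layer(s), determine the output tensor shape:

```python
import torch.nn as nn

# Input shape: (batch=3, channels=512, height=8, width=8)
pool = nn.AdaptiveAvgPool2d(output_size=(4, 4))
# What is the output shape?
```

Input: (3, 512, 8, 8) -> Output: (3, 512, 4, 4)

Answer: (3, 512, 4, 4)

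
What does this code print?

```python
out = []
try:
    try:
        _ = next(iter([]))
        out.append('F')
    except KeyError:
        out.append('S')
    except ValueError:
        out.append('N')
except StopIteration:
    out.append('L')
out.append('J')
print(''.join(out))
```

Execution trace: 'L' (outer except StopIteration) → 'J' (after the try/except). Output: LJ

Answer: LJ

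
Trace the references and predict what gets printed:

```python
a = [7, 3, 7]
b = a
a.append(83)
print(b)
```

Key concept: basic list aliasing.
Step by step:
`a = [7, 3, 7]` → a = [7, 3, 7]
`b = a` → b = [7, 3, 7] (same object as a)
`a.append(83)` → a = [7, 3, 7, 83] (same object as b); b = [7, 3, 7, 83] (same object as a)
`print(b)` → prints [7, 3, 7, 83]

Answer: [7, 3, 7, 83]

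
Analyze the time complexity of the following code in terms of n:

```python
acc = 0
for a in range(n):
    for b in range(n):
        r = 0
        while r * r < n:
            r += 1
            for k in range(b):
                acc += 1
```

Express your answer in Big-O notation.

Each loop level contributes: n × n × √n × n. Multiplying the contributions gives O(n^3√n).

Answer: O(n^3√n)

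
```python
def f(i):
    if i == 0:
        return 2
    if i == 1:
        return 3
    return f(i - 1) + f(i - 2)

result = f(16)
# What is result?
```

Build up from base cases: f(0)=2, f(1)=3, f(2)=5, f(3)=8, f(4)=13, f(5)=21, f(6)=34, ..., f(16)=4181

Answer: 4181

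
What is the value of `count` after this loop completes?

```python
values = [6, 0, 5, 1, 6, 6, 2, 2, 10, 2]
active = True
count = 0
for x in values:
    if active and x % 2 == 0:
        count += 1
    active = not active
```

Count even values at even positions
`count` takes the values: 0 → 1 → 2 → 3 → 4

Answer: 4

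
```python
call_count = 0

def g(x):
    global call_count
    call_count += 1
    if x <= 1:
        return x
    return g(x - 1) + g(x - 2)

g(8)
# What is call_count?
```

Calls(x) = 1 + Calls(x-1) + Calls(x-2); Calls(0)=Calls(1)=1. For x=8 this gives 67.

Answer: 67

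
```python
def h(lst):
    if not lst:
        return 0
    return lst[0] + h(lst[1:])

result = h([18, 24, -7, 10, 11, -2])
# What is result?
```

18 + 24 + (-7) + 10 + 11 + (-2) + 0 = 54

Answer: 54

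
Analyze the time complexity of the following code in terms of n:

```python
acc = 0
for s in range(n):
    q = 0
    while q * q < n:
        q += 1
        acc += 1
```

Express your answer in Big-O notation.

Each loop level contributes: n × √n. Multiplying the contributions gives O(n√n).

Answer: O(n√n)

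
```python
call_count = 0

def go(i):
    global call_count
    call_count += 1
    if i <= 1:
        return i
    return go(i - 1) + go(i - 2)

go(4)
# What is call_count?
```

Calls(i) = 1 + Calls(i-1) + Calls(i-2); Calls(0)=Calls(1)=1. For i=4 this gives 9.

Answer: 9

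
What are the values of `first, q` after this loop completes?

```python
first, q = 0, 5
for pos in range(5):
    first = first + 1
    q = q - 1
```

first goes 0→5, q goes 5→0
`first, q` takes the values: (0, 5) → (1, 5) → (1, 4) → (2, 4) → (2, 3) → (3, 3) → (3, 2) → (4, 2) → (4, 1) → (5, 1) → (5, 0)

Answer: 5, 0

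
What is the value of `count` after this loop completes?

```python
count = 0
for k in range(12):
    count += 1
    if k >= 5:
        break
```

Loop breaks when k reaches 5, count is 6
`count` takes the values: 0 → 1 → 2 → 3 → 4 → 5 → 6

Answer: 6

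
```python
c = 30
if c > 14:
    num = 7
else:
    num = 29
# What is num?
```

Trace:
`c = 30` → c = 30
`if c > 14: ...` → c > 14 is True → num = 7
So num = 7

Answer: 7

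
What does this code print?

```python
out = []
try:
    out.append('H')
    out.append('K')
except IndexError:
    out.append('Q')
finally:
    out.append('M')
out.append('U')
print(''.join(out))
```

Execution trace: 'H' (try body) → 'K' (try body, no exception) → 'M' (finally) → 'U' (after the try/except). Output: HKMU

Answer: HKMU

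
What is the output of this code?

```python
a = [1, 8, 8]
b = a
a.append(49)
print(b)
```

Key concept: basic list aliasing.
Step by step:
`a = [1, 8, 8]` → a = [1, 8, 8]
`b = a` → b = [1, 8, 8] (same object as a)
`a.append(49)` → a = [1, 8, 8, 49] (same object as b); b = [1, 8, 8, 49] (same object as a)
`print(b)` → prints [1, 8, 8, 49]

Answer: [1, 8, 8, 49]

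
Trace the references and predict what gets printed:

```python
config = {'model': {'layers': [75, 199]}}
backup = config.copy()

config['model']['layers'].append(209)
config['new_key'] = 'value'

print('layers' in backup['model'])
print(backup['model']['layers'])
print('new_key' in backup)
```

Key concept: shallow copy gotcha with nested dict.
Step by step:
`config = {'model': {'layers': [75, 199]}}` → config = {'model': {'layers': [75, 199]}}
`backup = config.copy()` → backup = {'model': {'layers': [75, 199]}}
`config['model']['layers'].append(209)` → config = {'model': {'layers': [75, 199, 209]}}; backup = {'model': {'layers': [75, 199, 209]}}
`config['new_key'] = 'value'` → config = {'model': {'layers': [75, 199, 209]}, 'new_key': 'value'}
`print('layers' in backup['model'])` → prints True
`print(backup['model']['layers'])` → prints [75, 199, 209]
`print('new_key' in backup)` → prints False

Answer:
True
[75, 199, 209]
False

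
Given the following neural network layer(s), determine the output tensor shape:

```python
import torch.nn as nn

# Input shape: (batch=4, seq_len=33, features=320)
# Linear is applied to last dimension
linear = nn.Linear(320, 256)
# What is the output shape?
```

Input: (4, 33, 320) -> Output: (4, 33, 256)

Answer: (4, 33, 256)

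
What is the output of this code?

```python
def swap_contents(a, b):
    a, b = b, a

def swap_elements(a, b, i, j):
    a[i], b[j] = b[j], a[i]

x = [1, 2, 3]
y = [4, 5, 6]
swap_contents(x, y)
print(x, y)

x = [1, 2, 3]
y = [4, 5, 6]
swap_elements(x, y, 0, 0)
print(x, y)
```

Key concept: parameter rebinding vs mutation.
Step by step:
`x = [1, 2, 3]` → x = [1, 2, 3]
`y = [4, 5, 6]` → y = [4, 5, 6]
`swap_contents(x, y)` → no visible change to tracked variables
`print(x, y)` → prints [1, 2, 3] [4, 5, 6]
`x = [1, 2, 3]` → x = [1, 2, 3]
`y = [4, 5, 6]` → y = [4, 5, 6]
`swap_elements(x, y, 0, 0)` → x = [4, 2, 3]; y = [1, 5, 6]
`print(x, y)` → prints [4, 2, 3] [1, 5, 6]

Answer:
[1, 2, 3] [4, 5, 6]
[4, 2, 3] [1, 5, 6]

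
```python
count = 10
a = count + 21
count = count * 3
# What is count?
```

Trace:
`count = 10` → count = 10
`a = count + 21` → a = 31
`count = count * 3` → count = 30
So count = 30

Answer: 30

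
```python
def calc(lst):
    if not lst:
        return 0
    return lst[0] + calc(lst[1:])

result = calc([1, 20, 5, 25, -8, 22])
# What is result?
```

1 + 20 + 5 + 25 + (-8) + 22 + 0 = 65

Answer: 65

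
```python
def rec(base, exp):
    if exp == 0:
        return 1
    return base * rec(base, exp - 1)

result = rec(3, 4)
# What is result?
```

rec(3, 4) = 3 * 3 * 3 * 3 = 81

Answer: 81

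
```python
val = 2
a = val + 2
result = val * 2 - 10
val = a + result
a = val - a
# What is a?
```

Trace:
`val = 2` → val = 2
`a = val + 2` → a = 4
`result = val * 2 - 10` → result = -6
`val = a + result` → val = -2
`a = val - a` → a = -6
So a = -6

Answer: -6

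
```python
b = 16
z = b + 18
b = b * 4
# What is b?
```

Trace:
`b = 16` → b = 16
`z = b + 18` → z = 34
`b = b * 4` → b = 64
So b = 64

Answer: 64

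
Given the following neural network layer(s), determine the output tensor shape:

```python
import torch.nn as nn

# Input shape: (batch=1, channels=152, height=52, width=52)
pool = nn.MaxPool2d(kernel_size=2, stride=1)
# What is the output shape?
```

Input: (1, 152, 52, 52) -> Output: (1, 152, 51, 51)

Answer: (1, 152, 51, 51)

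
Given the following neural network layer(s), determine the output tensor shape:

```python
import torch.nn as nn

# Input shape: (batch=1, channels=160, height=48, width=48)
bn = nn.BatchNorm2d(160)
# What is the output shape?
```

Input: (1, 160, 48, 48) -> Output: (1, 160, 48, 48)

Answer: (1, 160, 48, 48)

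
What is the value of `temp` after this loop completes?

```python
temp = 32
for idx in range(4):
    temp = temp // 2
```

Halve 4 times: 32 // 2^4 = 2
`temp` takes the values: 32 → 16 → 8 → 4 → 2

Answer: 2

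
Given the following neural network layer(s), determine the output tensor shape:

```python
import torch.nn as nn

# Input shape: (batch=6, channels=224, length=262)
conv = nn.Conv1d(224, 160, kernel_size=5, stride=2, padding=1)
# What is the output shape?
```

Input: (6, 224, 262) -> Output: (6, 160, 130)

Answer: (6, 160, 130)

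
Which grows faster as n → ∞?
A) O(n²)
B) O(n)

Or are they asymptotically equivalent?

O(n²) vs O(n): Higher order terms dominate.

Answer: A) O(n²) grows faster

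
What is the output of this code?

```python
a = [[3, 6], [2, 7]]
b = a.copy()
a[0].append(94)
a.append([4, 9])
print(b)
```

Key concept: shallow copy with nested lists.
Step by step:
`a = [[3, 6], [2, 7]]` → a = [[3, 6], [2, 7]]
`b = a.copy()` → b = [[3, 6], [2, 7]]
`a[0].append(94)` → a = [[3, 6, 94], [2, 7]]; b = [[3, 6, 94], [2, 7]]
`a.append([4, 9])` → a = [[3, 6, 94], [2, 7], [4, 9]]
`print(b)` → prints [[3, 6, 94], [2, 7]]

Answer: [[3, 6, 94], [2, 7]]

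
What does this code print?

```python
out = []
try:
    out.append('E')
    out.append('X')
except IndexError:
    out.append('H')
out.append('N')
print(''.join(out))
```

Execution trace: 'E' (try body) → 'X' (try body, no exception) → 'N' (after the try/except). Output: EXN

Answer: EXN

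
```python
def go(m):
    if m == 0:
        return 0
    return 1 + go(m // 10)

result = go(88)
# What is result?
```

Count of digits of 88: 2

Answer: 2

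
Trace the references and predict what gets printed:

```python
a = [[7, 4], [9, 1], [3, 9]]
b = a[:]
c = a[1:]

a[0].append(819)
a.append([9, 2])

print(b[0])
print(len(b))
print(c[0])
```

Key concept: slice with nested mutation.
Step by step:
`a = [[7, 4], [9, 1], [3, 9]]` → a = [[7, 4], [9, 1], [3, 9]]
`b = a[:]` → b = [[7, 4], [9, 1], [3, 9]]
`c = a[1:]` → c = [[9, 1], [3, 9]]
`a[0].append(819)` → a = [[7, 4, 819], [9, 1], [3, 9]]; b = [[7, 4, 819], [9, 1], [3, 9]]
`a.append([9, 2])` → a = [[7, 4, 819], [9, 1], [3, 9], [9, 2]]
`print(b[0])` → prints [7, 4, 819]
`print(len(b))` → prints 3
`print(c[0])` → prints [9, 1]

Answer:
[7, 4, 819]
3
[9, 1]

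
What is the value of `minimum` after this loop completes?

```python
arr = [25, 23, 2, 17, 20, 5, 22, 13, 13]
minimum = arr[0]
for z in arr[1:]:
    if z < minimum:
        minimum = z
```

Minimum of [25, 23, 2, 17, 20, 5, 22, 13, 13]
`minimum` takes the values: 25 → 23 → 2

Answer: 2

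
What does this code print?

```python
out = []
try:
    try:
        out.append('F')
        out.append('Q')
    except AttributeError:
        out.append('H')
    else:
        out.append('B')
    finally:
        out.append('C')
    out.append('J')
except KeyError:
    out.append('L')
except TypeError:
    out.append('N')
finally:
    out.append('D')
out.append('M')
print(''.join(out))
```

Execution trace: 'F' (inner try body) → 'Q' (inner try body, no exception) → 'B' (inner else) → 'C' (inner finally) → 'J' (try body, no exception) → 'D' (finally) → 'M' (after the try/except). Output: FQBCJDM

Answer: FQBCJDM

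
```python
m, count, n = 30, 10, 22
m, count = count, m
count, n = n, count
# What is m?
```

Trace:
`m, count, n = 30, 10, 22` → m = 30; count = 10; n = 22
`m, count = count, m` → m = 10; count = 30
`count, n = n, count` → count = 22; n = 30
So m = 10

Answer: 10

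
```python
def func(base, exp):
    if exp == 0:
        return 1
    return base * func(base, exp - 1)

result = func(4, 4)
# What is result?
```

func(4, 4) = 4 * 4 * 4 * 4 = 256

Answer: 256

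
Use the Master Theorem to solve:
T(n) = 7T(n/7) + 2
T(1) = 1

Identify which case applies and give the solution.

a=7, b=7, f(n)=2. log_7(7) = 1. Since c=0 < 1, Case 1 applies: T(n) = Θ(n^log_b(a)) = O(n).

Answer: O(n) - Case 1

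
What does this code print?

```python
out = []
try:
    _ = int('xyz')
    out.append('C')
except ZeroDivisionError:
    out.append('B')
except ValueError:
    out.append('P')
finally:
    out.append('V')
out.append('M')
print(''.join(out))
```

Execution trace: 'P' (except ValueError) → 'V' (finally) → 'M' (after the try/except). Output: PVM

Answer: PVM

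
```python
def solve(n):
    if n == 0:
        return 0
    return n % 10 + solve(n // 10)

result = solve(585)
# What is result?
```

Sum of digits of 585: 5 + 8 + 5 = 18

Answer: 18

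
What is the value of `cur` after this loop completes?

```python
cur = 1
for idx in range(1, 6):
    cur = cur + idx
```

Start at 1, add 1 through 5
`cur` takes the values: 1 → 2 → 4 → 7 → 11 → 16

Answer: 16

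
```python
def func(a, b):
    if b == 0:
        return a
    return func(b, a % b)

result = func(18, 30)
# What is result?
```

func(18, 30) -> func(30, 18) -> func(18, 12) -> func(12, 6) -> func(6, 0) -> 6

Answer: 6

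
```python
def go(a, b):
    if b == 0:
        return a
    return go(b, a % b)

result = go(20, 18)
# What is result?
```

go(20, 18) -> go(18, 2) -> go(2, 0) -> 2

Answer: 2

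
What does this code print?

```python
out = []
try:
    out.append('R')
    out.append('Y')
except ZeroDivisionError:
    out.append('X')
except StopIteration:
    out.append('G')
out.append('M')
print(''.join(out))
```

Execution trace: 'R' (try body) → 'Y' (try body, no exception) → 'M' (after the try/except). Output: RYM

Answer: RYM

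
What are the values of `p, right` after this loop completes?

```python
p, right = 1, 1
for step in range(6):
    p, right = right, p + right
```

Fibonacci: after 6 iterations
`p, right` takes the values: (1, 1) → (1, 2) → (2, 3) → (3, 5) → (5, 8) → (8, 13) → (13, 21)

Answer: 13, 21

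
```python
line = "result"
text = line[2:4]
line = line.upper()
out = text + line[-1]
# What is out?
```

Trace:
`line = "result"` → line = 'result'
`text = line[2:4]` → text = 'su'
`line = line.upper()` → line = 'RESULT'
`out = text + line[-1]` → out = 'suT'
So out = 'suT'

Answer: 'suT'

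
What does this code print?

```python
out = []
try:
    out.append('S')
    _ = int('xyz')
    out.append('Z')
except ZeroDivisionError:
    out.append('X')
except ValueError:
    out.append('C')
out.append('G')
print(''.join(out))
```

Execution trace: 'S' (try body) → 'C' (except ValueError) → 'G' (after the try/except). Output: SCG

Answer: SCG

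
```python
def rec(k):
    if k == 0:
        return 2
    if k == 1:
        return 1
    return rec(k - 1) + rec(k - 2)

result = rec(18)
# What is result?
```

Build up from base cases: rec(0)=2, rec(1)=1, rec(2)=3, rec(3)=4, rec(4)=7, rec(5)=11, rec(6)=18, ..., rec(18)=5778

Answer: 5778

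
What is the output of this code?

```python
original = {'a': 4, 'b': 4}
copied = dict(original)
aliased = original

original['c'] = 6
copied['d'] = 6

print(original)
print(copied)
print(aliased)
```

Key concept: dict() creates copy, assignment creates alias.
Step by step:
`original = {'a': 4, 'b': 4}` → original = {'a': 4, 'b': 4}
`copied = dict(original)` → copied = {'a': 4, 'b': 4}
`aliased = original` → aliased = {'a': 4, 'b': 4} (same object as original)
`original['c'] = 6` → original = {'a': 4, 'b': 4, 'c': 6} (same object as aliased); aliased = {'a': 4, 'b': 4, 'c': 6} (same object as original)
`copied['d'] = 6` → copied = {'a': 4, 'b': 4, 'd': 6}
`print(original)` → prints {'a': 4, 'b': 4, 'c': 6}
`print(copied)` → prints {'a': 4, 'b': 4, 'd': 6}
`print(aliased)` → prints {'a': 4, 'b': 4, 'c': 6}

Answer:
{'a': 4, 'b': 4, 'c': 6}
{'a': 4, 'b': 4, 'd': 6}
{'a': 4, 'b': 4, 'c': 6}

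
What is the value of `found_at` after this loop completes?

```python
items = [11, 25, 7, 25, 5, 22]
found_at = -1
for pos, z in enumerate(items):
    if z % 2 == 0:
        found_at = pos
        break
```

First even number index in [11, 25, 7, 25, 5, 22]
`found_at` takes the values: -1 → 5

Answer: 5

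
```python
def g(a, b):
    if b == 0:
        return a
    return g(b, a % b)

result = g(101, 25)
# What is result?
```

g(101, 25) -> g(25, 1) -> g(1, 0) -> 1

Answer: 1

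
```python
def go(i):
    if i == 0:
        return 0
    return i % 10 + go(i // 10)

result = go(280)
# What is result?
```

Sum of digits of 280: 0 + 8 + 2 = 10

Answer: 10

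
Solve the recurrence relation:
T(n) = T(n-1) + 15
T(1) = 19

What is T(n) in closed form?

Unrolling: T(n) = T(1) + 15·(n-1) = 19 + 15(n-1) = 15n + 4.

Answer: T(n) = 15n + 4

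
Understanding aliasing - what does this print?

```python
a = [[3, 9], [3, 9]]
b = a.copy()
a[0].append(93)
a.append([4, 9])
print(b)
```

Key concept: shallow copy with nested lists.
Step by step:
`a = [[3, 9], [3, 9]]` → a = [[3, 9], [3, 9]]
`b = a.copy()` → b = [[3, 9], [3, 9]]
`a[0].append(93)` → a = [[3, 9, 93], [3, 9]]; b = [[3, 9, 93], [3, 9]]
`a.append([4, 9])` → a = [[3, 9, 93], [3, 9], [4, 9]]
`print(b)` → prints [[3, 9, 93], [3, 9]]

Answer: [[3, 9, 93], [3, 9]]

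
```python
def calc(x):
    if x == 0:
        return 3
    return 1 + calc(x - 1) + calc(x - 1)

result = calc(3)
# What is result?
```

calc(x) = 1 + 2·calc(x-1), calc(0)=3. Closed form: (3+1)·2^3 - 1 = 31.

Answer: 31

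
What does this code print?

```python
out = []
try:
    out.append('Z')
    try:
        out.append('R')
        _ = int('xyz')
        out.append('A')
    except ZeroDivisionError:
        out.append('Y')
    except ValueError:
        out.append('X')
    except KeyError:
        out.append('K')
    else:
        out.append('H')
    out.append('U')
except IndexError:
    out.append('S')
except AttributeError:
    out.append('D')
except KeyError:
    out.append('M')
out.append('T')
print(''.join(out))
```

Execution trace: 'Z' (try body) → 'R' (inner try body) → 'X' (inner except ValueError) → 'U' (try body, no exception) → 'T' (after the try/except). Output: ZRXUT

Answer: ZRXUT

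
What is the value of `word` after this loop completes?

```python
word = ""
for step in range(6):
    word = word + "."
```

Repeat '.' 6 times
`word` takes the values: "" → "." → ".." → "..." → "...." → "....." → "......"

Answer: "......"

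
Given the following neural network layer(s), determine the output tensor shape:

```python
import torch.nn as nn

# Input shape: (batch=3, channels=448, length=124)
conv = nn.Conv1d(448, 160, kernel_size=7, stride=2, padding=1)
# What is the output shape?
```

Input: (3, 448, 124) -> Output: (3, 160, 60)

Answer: (3, 160, 60)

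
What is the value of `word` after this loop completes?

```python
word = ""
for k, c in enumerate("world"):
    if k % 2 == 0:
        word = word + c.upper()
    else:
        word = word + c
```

Uppercase even positions in 'world'
`word` takes the values: "" → "W" → "Wo" → "WoR" → "WoRl" → "WoRlD"

Answer: "WoRlD"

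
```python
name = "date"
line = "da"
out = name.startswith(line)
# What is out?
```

Trace:
`name = "date"` → name = 'date'
`line = "da"` → line = 'da'
`out = name.startswith(line)` → out = True
So out = True

Answer: True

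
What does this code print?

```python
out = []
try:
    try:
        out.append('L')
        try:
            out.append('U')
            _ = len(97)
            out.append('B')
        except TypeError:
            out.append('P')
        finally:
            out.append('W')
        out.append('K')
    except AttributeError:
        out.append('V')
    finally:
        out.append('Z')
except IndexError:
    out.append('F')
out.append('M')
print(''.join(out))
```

Execution trace: 'L' (try body) → 'U' (inner try body) → 'P' (inner except TypeError) → 'W' (inner finally) → 'K' (try body, no exception) → 'Z' (finally) → 'M' (after the try/except). Output: LUPWKZM

Answer: LUPWKZM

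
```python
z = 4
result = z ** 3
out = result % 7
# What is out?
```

Trace:
`z = 4` → z = 4
`result = z ** 3` → result = 64
`out = result % 7` → out = 1
So out = 1

Answer: 1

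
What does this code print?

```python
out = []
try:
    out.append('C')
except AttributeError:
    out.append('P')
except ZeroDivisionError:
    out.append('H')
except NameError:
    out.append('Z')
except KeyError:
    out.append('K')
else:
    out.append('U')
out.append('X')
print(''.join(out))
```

Execution trace: 'C' (try body, no exception) → 'U' (else) → 'X' (after the try/except). Output: CUX

Answer: CUX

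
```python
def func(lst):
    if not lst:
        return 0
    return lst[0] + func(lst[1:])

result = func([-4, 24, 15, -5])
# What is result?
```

(-4) + 24 + 15 + (-5) + 0 = 30

Answer: 30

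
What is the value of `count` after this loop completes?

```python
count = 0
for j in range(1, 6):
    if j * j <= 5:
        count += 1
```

Count numbers where j² ≤ 5
`count` takes the values: 0 → 1 → 2

Answer: 2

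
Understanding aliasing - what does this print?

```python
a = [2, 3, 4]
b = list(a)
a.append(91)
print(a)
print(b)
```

Key concept: list() constructor creates copy.
Step by step:
`a = [2, 3, 4]` → a = [2, 3, 4]
`b = list(a)` → b = [2, 3, 4]
`a.append(91)` → a = [2, 3, 4, 91]
`print(a)` → prints [2, 3, 4, 91]
`print(b)` → prints [2, 3, 4]

Answer:
[2, 3, 4, 91]
[2, 3, 4]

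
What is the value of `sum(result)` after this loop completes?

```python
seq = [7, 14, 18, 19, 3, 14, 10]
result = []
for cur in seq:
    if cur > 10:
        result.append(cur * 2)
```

Sum of doubled values > 10
`result` takes the values: [] → [28] → [28, 36] → [28, 36, 38] → [28, 36, 38, 28]
So `sum(result)` = 130

Answer: 130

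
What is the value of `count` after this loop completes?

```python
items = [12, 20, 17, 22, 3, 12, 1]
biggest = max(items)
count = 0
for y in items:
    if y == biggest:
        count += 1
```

Count of max value 22 in [12, 20, 17, 22, 3, 12, 1]
`count` takes the values: 0 → 1

Answer: 1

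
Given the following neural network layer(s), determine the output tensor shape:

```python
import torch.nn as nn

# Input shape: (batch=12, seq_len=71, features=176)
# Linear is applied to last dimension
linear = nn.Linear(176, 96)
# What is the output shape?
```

Input: (12, 71, 176) -> Output: (12, 71, 96)

Answer: (12, 71, 96)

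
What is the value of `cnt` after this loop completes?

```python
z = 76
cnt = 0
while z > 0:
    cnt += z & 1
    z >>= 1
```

Count set bits in 76 (binary: 0b1001100)
`cnt` takes the values: 0 → 1 → 2 → 3

Answer: 3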